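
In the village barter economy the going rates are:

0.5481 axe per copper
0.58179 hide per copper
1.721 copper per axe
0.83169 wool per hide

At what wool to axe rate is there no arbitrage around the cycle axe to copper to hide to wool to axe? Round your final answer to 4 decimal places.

Known legs of the cycle: 1.721 × 0.58179 × 0.83169 = 0.8327384200971
For no arbitrage the full-cycle product must be 1, so the missing rate is 1 / 0.8327384200971 ≈ 1.200857.

1.2009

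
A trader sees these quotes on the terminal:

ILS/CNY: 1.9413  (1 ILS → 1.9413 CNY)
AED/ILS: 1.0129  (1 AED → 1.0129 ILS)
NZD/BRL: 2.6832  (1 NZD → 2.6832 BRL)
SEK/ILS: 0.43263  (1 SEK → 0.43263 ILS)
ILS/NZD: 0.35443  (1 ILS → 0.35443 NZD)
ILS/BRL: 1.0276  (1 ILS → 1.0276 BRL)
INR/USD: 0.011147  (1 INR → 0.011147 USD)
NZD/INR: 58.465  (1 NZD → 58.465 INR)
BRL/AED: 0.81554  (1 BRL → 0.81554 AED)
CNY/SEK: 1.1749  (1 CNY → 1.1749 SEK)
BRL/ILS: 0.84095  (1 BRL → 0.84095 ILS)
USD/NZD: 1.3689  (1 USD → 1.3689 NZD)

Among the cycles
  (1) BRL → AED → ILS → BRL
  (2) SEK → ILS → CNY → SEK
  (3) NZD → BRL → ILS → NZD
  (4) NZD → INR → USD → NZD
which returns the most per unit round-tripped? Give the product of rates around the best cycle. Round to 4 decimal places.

(1) 0.81554 × 1.0129 × 1.0276 = 0.84886
(2) 0.43263 × 1.9413 × 1.1749 = 0.98676
(3) 2.6832 × 0.84095 × 0.35443 = 0.79975
(4) 58.465 × 0.011147 × 1.3689 = 0.89212
Highest is cycle (2) at 0.9868 (≤1, no arbitrage).

0.9868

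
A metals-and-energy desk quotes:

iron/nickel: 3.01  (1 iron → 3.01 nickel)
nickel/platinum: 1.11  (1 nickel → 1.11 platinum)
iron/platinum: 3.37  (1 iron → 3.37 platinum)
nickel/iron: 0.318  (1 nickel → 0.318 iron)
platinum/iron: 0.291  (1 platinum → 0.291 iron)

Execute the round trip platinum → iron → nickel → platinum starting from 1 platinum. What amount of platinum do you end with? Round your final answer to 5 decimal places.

1 platinum × 0.291 = 0.291 iron
0.291 iron × 3.01 = 0.87591 nickel
0.87591 nickel × 1.11 = 0.9722601 platinum

0.97226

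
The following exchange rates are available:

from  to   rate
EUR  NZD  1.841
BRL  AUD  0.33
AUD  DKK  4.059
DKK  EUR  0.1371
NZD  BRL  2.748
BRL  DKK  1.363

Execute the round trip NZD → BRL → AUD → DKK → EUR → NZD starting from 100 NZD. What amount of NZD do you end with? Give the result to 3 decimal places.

100 NZD × 2.748 = 274.8 BRL
274.8 BRL × 0.33 = 90.684 AUD
90.684 AUD × 4.059 = 368.086356 DKK
368.086356 DKK × 0.1371 = 50.4646394076 EUR
50.4646394076 EUR × 1.841 = 92.9054011493916 NZD

92.905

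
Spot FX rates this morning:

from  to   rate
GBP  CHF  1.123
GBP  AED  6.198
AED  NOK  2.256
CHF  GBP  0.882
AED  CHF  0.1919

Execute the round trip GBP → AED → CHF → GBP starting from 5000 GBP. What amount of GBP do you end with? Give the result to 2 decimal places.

5245.24

5000 GBP × 6.198 = 30990 AED
30990 AED × 0.1919 = 5946.981 CHF
5946.981 CHF × 0.882 = 5245.237242 GBP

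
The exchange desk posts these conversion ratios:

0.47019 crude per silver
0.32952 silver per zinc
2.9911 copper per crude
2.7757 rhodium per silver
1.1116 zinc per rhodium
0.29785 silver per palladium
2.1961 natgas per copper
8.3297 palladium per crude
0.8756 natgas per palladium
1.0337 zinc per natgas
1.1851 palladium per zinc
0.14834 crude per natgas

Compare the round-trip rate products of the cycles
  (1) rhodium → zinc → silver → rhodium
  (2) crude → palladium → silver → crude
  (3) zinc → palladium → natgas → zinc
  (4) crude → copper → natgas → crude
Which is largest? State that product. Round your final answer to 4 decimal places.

1.1665

(1) 1.1116 × 0.32952 × 2.7757 = 1.01672
(2) 8.3297 × 0.29785 × 0.47019 = 1.16654
(3) 1.1851 × 0.8756 × 1.0337 = 1.07264
(4) 2.9911 × 2.1961 × 0.14834 = 0.97441
Highest is cycle (2) at 1.1665 (>1, arbitrage).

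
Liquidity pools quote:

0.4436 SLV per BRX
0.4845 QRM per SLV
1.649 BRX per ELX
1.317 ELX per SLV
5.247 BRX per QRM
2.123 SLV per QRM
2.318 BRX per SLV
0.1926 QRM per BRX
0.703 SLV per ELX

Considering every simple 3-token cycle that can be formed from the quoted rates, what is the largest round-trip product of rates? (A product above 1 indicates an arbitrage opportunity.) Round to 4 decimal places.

1.1277

QRM→BRX→SLV→QRM: 5.247 × 0.4436 × 0.4845 = 1.12771
ELX→BRX→SLV→ELX: 1.649 × 0.4436 × 1.317 = 0.96338
QRM→SLV→BRX→QRM: 2.123 × 2.318 × 0.1926 = 0.94781
Maximum is QRM→BRX→SLV→QRM at 1.1277; arbitrage exists.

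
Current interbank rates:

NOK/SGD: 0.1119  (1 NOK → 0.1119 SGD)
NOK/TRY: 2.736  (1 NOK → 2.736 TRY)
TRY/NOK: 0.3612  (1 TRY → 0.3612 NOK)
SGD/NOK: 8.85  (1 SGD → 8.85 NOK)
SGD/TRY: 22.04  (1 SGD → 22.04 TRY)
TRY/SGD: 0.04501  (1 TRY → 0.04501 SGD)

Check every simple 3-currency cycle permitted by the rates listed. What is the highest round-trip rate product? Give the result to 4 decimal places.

1.0899

TRY→SGD→NOK→TRY: 0.04501 × 8.85 × 2.736 = 1.08985
TRY→NOK→SGD→TRY: 0.3612 × 0.1119 × 22.04 = 0.89082
Maximum is TRY→SGD→NOK→TRY at 1.0899; arbitrage exists.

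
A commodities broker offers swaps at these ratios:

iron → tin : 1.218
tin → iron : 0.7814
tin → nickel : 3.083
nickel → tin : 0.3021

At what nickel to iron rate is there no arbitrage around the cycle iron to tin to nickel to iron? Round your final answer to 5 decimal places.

Known legs of the cycle: 1.218 × 3.083 = 3.755094
For no arbitrage the full-cycle product must be 1, so the missing rate is 1 / 3.755094 ≈ 0.2663049.

0.26630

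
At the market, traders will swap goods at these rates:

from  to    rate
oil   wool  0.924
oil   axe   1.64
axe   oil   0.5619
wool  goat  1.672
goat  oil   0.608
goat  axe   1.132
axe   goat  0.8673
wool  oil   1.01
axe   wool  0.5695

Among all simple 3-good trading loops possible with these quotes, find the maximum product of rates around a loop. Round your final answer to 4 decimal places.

wool→goat→axe→wool: 1.672 × 1.132 × 0.5695 = 1.07789
wool→oil→axe→wool: 1.01 × 1.64 × 0.5695 = 0.94332
wool→goat→oil→wool: 1.672 × 0.608 × 0.924 = 0.93932
axe→goat→oil→axe: 0.8673 × 0.608 × 1.64 = 0.86480
Maximum is wool→goat→axe→wool at 1.0779; arbitrage exists.

1.0779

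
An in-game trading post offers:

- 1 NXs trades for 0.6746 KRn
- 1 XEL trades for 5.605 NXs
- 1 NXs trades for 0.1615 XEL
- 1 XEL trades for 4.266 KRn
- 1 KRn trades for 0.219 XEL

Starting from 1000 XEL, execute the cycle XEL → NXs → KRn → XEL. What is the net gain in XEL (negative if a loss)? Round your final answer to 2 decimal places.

1000 XEL × 5.605 = 5605 NXs
5605 NXs × 0.6746 = 3781.133 KRn
3781.133 KRn × 0.219 = 828.068127 XEL
Net change: 828.068127 − 1000 = -171.931873 XEL

-171.93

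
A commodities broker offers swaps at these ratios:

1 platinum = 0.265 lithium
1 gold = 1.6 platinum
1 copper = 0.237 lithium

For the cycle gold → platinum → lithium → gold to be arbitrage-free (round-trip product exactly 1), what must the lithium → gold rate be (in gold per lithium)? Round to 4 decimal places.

2.3585

Known legs of the cycle: 1.6 × 0.265 = 0.424
For no arbitrage the full-cycle product must be 1, so the missing rate is 1 / 0.424 ≈ 2.358491.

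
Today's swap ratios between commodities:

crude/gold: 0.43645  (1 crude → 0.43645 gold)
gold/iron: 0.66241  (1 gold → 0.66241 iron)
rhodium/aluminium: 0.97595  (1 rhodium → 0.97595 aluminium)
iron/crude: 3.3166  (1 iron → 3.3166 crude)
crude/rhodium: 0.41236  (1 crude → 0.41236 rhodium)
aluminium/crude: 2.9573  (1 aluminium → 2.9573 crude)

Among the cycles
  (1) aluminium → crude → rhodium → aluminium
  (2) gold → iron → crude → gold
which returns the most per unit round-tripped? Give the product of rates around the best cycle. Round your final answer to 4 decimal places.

1.1901

(1) 2.9573 × 0.41236 × 0.97595 = 1.19014
(2) 0.66241 × 3.3166 × 0.43645 = 0.95886
Highest is cycle (1) at 1.1901 (>1, arbitrage).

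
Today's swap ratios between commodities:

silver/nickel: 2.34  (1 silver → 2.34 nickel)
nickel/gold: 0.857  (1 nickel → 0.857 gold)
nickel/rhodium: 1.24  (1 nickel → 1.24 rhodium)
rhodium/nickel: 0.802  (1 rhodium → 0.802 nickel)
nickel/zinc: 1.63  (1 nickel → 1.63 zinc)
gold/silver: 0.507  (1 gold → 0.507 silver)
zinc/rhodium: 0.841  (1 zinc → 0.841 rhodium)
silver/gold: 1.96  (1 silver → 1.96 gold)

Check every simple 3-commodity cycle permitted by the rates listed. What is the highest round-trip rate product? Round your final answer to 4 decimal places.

rhodium→nickel→zinc→rhodium: 0.802 × 1.63 × 0.841 = 1.09941
gold→silver→nickel→gold: 0.507 × 2.34 × 0.857 = 1.01673
Maximum is rhodium→nickel→zinc→rhodium at 1.0994; arbitrage exists.

1.0994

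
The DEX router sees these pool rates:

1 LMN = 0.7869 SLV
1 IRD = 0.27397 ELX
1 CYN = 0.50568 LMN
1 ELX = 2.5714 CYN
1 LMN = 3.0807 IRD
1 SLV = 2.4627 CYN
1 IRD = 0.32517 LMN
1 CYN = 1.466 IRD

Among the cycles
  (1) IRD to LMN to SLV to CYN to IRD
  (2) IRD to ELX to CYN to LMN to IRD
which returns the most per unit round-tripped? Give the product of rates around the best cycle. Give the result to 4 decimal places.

1.0975

(1) 0.32517 × 0.7869 × 2.4627 × 1.466 = 0.92379
(2) 0.27397 × 2.5714 × 0.50568 × 3.0807 = 1.09748
Highest is cycle (2) at 1.0975 (>1, arbitrage).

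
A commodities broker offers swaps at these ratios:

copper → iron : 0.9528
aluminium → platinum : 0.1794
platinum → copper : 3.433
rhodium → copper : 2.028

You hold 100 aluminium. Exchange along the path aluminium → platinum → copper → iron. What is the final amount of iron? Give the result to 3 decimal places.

58.681

100 aluminium × 0.1794 = 17.94 platinum
17.94 platinum × 3.433 = 61.58802 copper
61.58802 copper × 0.9528 = 58.681065456 iron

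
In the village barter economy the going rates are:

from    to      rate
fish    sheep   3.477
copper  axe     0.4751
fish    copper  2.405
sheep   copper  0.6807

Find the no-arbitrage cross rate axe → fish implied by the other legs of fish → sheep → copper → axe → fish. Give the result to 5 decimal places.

0.88931

Known legs of the cycle: 3.477 × 0.6807 × 0.4751 = 1.12446378189
For no arbitrage the full-cycle product must be 1, so the missing rate is 1 / 1.12446378189 ≈ 0.8893128.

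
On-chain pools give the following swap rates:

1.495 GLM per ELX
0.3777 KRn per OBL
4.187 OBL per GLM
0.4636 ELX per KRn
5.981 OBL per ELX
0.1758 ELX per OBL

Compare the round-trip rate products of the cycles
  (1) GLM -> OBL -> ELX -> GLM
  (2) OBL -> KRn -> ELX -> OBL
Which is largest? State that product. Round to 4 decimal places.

1.1004

(1) 4.187 × 0.1758 × 1.495 = 1.10043
(2) 0.3777 × 0.4636 × 5.981 = 1.04728
Highest is cycle (1) at 1.1004 (>1, arbitrage).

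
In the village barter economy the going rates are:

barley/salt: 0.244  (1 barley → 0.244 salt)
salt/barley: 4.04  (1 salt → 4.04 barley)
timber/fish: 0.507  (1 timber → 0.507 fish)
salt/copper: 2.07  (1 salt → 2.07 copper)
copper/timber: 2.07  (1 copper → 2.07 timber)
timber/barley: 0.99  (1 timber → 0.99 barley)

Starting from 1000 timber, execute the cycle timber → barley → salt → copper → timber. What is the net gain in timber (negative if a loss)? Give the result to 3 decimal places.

35.060

1000 timber × 0.99 = 990 barley
990 barley × 0.244 = 241.56 salt
241.56 salt × 2.07 = 500.0292 copper
500.0292 copper × 2.07 = 1035.060444 timber
Net change: 1035.060444 − 1000 = 35.060444 timber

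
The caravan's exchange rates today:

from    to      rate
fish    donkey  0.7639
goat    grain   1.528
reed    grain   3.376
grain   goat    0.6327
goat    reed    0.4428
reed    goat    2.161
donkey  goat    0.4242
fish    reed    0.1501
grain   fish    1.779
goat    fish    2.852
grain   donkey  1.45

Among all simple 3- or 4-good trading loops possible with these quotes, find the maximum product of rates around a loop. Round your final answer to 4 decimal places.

grain→goat→reed→grain: 0.6327 × 0.4428 × 3.376 = 0.94582
grain→donkey→goat→grain: 1.45 × 0.4242 × 1.528 = 0.93986
goat→fish→reed→goat: 2.852 × 0.1501 × 2.161 = 0.92509
goat→fish→donkey→goat: 2.852 × 0.7639 × 0.4242 = 0.92418
grain→donkey→goat→reed→grain: 1.45 × 0.4242 × 0.4428 × 3.376 = 0.91949
grain→goat→fish→reed→grain: 0.6327 × 2.852 × 0.1501 × 3.376 = 0.91439
grain→fish→reed→grain: 1.779 × 0.1501 × 3.376 = 0.90149
grain→fish→reed→goat→grain: 1.779 × 0.1501 × 2.161 × 1.528 = 0.88173
grain→fish→donkey→goat→grain: 1.779 × 0.7639 × 0.4242 × 1.528 = 0.88086
Maximum is grain→goat→reed→grain at 0.9458; no arbitrage — every cycle loses value.

0.9458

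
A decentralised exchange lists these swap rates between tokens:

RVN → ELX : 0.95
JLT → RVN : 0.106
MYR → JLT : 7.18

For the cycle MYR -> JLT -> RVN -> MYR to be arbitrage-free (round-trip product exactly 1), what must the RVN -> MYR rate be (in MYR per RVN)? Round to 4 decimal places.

Known legs of the cycle: 7.18 × 0.106 = 0.76108
For no arbitrage the full-cycle product must be 1, so the missing rate is 1 / 0.76108 ≈ 1.313922.

1.3139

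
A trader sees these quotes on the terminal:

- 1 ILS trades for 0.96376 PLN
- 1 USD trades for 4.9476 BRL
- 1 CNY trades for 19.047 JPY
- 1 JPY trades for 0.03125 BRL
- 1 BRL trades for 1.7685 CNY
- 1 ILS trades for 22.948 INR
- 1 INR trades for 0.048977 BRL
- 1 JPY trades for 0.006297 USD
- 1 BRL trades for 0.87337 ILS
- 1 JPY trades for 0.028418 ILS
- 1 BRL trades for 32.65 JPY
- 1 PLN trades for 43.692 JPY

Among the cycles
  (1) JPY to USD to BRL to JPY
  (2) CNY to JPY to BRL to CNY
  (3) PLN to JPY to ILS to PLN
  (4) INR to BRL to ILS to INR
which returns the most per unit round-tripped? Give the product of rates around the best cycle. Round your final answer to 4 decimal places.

1.1966

(1) 0.006297 × 4.9476 × 32.65 = 1.01721
(2) 19.047 × 0.03125 × 1.7685 = 1.05264
(3) 43.692 × 0.028418 × 0.96376 = 1.19664
(4) 0.048977 × 0.87337 × 22.948 = 0.98160
Highest is cycle (3) at 1.1966 (>1, arbitrage).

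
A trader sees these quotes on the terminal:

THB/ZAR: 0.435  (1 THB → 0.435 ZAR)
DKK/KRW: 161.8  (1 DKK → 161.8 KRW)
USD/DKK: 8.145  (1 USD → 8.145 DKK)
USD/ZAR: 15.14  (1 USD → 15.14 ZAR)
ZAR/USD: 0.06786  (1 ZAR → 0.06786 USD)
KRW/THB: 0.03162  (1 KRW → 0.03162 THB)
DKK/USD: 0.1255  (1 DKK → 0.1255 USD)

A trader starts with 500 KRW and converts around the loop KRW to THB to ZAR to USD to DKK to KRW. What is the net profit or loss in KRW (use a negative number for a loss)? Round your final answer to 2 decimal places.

115.04

500 KRW × 0.03162 = 15.81 THB
15.81 THB × 0.435 = 6.87735 ZAR
6.87735 ZAR × 0.06786 = 0.466696971 USD
0.466696971 USD × 8.145 = 3.801246828795 DKK
3.801246828795 DKK × 161.8 = 615.041736899031 KRW
Net change: 615.041736899031 − 500 = 115.041736899031 KRW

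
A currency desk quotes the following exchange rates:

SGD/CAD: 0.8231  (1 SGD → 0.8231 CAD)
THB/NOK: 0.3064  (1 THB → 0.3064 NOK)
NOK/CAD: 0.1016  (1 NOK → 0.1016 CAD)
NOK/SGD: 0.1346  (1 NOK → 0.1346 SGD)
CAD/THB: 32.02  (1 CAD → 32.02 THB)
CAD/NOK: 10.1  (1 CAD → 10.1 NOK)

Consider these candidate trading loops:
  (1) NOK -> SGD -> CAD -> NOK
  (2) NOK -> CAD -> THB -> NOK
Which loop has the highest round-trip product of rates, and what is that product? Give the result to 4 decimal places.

1.1190

(1) 0.1346 × 0.8231 × 10.1 = 1.11897
(2) 0.1016 × 32.02 × 0.3064 = 0.99679
Highest is cycle (1) at 1.1190 (>1, arbitrage).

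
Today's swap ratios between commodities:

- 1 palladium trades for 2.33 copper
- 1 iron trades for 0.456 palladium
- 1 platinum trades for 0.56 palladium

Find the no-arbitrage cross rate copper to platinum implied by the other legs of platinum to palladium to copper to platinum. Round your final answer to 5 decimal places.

Known legs of the cycle: 0.56 × 2.33 = 1.3048
For no arbitrage the full-cycle product must be 1, so the missing rate is 1 / 1.3048 ≈ 0.7664010.

0.76640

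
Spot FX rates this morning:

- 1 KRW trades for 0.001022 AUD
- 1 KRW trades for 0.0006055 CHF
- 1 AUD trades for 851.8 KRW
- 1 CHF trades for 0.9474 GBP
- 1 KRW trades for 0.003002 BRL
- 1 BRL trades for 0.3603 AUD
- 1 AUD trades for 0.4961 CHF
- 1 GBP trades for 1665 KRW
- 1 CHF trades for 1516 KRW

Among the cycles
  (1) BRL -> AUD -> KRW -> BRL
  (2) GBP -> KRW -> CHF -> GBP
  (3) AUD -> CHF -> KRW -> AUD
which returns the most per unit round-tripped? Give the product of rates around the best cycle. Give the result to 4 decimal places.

(1) 0.3603 × 851.8 × 0.003002 = 0.92132
(2) 1665 × 0.0006055 × 0.9474 = 0.95513
(3) 0.4961 × 1516 × 0.001022 = 0.76863
Highest is cycle (2) at 0.9551 (≤1, no arbitrage).

0.9551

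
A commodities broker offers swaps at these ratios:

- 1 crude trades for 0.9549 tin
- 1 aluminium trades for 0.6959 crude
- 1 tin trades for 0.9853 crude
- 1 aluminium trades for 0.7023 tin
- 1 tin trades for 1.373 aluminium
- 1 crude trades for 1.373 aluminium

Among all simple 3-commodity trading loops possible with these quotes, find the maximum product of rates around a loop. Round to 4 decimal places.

tin→crude→aluminium→tin: 0.9853 × 1.373 × 0.7023 = 0.95008
tin→aluminium→crude→tin: 1.373 × 0.6959 × 0.9549 = 0.91238
Maximum is tin→crude→aluminium→tin at 0.9501; no arbitrage — every cycle loses value.

0.9501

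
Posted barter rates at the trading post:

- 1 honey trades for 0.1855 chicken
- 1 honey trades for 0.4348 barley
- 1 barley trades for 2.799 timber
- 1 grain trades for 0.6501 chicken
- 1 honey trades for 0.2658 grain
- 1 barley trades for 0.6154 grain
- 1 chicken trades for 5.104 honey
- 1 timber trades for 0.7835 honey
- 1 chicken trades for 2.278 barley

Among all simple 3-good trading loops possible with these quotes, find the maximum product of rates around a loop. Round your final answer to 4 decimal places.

honey→barley→timber→honey: 0.4348 × 2.799 × 0.7835 = 0.95352
grain→chicken→barley→grain: 0.6501 × 2.278 × 0.6154 = 0.91136
grain→chicken→honey→grain: 0.6501 × 5.104 × 0.2658 = 0.88195
Maximum is honey→barley→timber→honey at 0.9535; no arbitrage — every cycle loses value.

0.9535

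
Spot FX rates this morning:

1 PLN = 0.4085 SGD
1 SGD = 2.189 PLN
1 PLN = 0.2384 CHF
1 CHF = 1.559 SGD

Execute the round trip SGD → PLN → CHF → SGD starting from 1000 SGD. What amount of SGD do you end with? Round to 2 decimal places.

1000 SGD × 2.189 = 2189 PLN
2189 PLN × 0.2384 = 521.8576 CHF
521.8576 CHF × 1.559 = 813.5759984 SGD

813.58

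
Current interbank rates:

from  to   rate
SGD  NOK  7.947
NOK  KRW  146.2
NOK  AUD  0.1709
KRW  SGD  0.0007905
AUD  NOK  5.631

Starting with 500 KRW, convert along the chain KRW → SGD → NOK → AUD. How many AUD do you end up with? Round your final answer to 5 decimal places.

0.53681

500 KRW × 0.0007905 = 0.39525 SGD
0.39525 SGD × 7.947 = 3.14105175 NOK
3.14105175 NOK × 0.1709 = 0.536805744075 AUD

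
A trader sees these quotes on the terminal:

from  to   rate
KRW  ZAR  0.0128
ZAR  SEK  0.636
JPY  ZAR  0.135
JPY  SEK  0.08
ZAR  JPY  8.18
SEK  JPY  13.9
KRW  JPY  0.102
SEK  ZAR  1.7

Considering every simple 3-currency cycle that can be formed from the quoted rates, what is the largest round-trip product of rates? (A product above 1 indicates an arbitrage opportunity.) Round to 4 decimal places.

SEK→JPY→ZAR→SEK: 13.9 × 0.135 × 0.636 = 1.19345
SEK→ZAR→JPY→SEK: 1.7 × 8.18 × 0.08 = 1.11248
Maximum is SEK→JPY→ZAR→SEK at 1.1935; arbitrage exists.

1.1935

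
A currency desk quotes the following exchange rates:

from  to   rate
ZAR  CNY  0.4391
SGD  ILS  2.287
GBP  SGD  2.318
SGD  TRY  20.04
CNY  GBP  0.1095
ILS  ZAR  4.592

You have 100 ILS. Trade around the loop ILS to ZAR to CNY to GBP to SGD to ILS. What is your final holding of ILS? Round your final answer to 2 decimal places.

100 ILS × 4.592 = 459.2 ZAR
459.2 ZAR × 0.4391 = 201.63472 CNY
201.63472 CNY × 0.1095 = 22.07900184 GBP
22.07900184 GBP × 2.318 = 51.17912626512 SGD
51.17912626512 SGD × 2.287 = 117.04666176832944 ILS

117.05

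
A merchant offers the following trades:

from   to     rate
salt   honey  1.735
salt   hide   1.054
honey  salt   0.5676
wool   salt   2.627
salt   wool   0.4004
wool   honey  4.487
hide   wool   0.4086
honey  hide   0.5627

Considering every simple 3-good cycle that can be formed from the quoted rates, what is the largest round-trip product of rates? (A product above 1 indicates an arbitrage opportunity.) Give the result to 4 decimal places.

1.1314

salt→hide→wool→salt: 1.054 × 0.4086 × 2.627 = 1.13136
wool→honey→hide→wool: 4.487 × 0.5627 × 0.4086 = 1.03165
salt→wool→honey→salt: 0.4004 × 4.487 × 0.5676 = 1.01975
Maximum is salt→hide→wool→salt at 1.1314; arbitrage exists.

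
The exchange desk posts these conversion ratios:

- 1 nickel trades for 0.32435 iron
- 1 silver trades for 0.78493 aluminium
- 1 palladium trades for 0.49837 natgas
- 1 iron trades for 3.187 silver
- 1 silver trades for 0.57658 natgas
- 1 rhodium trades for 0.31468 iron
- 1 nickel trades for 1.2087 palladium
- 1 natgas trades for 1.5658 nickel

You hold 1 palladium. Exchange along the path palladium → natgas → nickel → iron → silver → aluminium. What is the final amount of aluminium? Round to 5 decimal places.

0.63316

1 palladium × 0.49837 = 0.49837 natgas
0.49837 natgas × 1.5658 = 0.780347746 nickel
0.780347746 nickel × 0.32435 = 0.2531057914151 iron
0.2531057914151 iron × 3.187 = 0.8066481572399237 silver
0.8066481572399237 silver × 0.78493 = 0.633162338062333309841 aluminium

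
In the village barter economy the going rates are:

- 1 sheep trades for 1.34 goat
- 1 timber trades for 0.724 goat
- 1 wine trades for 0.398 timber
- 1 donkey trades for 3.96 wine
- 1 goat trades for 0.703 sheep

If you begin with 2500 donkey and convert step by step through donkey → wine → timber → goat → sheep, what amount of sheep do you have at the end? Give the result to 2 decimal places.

2005.45

2500 donkey × 3.96 = 9900 wine
9900 wine × 0.398 = 3940.2 timber
3940.2 timber × 0.724 = 2852.7048 goat
2852.7048 goat × 0.703 = 2005.4514744 sheep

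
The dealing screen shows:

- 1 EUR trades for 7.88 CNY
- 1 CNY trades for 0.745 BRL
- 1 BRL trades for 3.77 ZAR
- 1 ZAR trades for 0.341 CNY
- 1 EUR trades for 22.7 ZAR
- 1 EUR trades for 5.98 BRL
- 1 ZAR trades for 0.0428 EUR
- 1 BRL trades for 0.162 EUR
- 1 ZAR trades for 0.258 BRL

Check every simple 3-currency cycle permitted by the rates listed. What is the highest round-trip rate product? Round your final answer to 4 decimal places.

BRL→ZAR→EUR→BRL: 3.77 × 0.0428 × 5.98 = 0.96491
BRL→ZAR→CNY→BRL: 3.77 × 0.341 × 0.745 = 0.95775
BRL→EUR→CNY→BRL: 0.162 × 7.88 × 0.745 = 0.95104
BRL→EUR→ZAR→BRL: 0.162 × 22.7 × 0.258 = 0.94877
Maximum is BRL→ZAR→EUR→BRL at 0.9649; no arbitrage — every cycle loses value.

0.9649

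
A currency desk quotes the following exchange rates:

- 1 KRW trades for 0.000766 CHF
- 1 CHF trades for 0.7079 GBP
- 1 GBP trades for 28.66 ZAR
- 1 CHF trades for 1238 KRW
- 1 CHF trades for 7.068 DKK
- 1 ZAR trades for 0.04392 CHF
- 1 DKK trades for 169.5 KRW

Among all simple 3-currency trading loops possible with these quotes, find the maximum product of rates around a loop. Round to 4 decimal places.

0.9177

CHF→DKK→KRW→CHF: 7.068 × 169.5 × 0.000766 = 0.91769
CHF→GBP→ZAR→CHF: 0.7079 × 28.66 × 0.04392 = 0.89107
Maximum is CHF→DKK→KRW→CHF at 0.9177; no arbitrage — every cycle loses value.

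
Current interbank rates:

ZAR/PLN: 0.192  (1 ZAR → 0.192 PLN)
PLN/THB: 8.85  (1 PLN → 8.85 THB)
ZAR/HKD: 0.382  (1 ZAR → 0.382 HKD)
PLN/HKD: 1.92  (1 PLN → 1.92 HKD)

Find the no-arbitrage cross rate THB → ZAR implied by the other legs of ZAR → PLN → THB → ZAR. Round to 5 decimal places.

Known legs of the cycle: 0.192 × 8.85 = 1.6992
For no arbitrage the full-cycle product must be 1, so the missing rate is 1 / 1.6992 ≈ 0.5885122.

0.58851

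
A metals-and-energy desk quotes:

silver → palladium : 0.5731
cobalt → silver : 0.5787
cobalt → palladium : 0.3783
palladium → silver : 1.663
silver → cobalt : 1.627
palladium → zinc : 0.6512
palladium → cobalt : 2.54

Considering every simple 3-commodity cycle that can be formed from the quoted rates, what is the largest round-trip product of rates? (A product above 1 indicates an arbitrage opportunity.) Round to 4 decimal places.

1.0236

cobalt→palladium→silver→cobalt: 0.3783 × 1.663 × 1.627 = 1.02357
cobalt→silver→palladium→cobalt: 0.5787 × 0.5731 × 2.54 = 0.84240
Maximum is cobalt→palladium→silver→cobalt at 1.0236; arbitrage exists.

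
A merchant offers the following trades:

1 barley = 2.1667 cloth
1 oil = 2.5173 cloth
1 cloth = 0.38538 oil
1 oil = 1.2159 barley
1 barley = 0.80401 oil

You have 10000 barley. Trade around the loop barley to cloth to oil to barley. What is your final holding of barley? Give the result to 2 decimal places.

10000 barley × 2.1667 = 21667 cloth
21667 cloth × 0.38538 = 8350.02846 oil
8350.02846 oil × 1.2159 = 10152.799604514 barley

10152.80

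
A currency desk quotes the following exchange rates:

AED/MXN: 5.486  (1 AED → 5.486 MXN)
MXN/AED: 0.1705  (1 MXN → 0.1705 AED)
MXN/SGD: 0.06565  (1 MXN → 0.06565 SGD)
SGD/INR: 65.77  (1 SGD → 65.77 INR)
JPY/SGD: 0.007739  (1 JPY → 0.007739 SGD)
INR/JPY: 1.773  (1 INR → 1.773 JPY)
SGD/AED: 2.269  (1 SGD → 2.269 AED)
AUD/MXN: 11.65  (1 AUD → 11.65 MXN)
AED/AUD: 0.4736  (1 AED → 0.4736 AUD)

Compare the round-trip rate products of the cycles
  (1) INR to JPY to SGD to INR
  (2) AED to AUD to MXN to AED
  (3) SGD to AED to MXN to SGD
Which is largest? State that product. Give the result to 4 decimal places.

(1) 1.773 × 0.007739 × 65.77 = 0.90245
(2) 0.4736 × 11.65 × 0.1705 = 0.94072
(3) 2.269 × 5.486 × 0.06565 = 0.81719
Highest is cycle (2) at 0.9407 (≤1, no arbitrage).

0.9407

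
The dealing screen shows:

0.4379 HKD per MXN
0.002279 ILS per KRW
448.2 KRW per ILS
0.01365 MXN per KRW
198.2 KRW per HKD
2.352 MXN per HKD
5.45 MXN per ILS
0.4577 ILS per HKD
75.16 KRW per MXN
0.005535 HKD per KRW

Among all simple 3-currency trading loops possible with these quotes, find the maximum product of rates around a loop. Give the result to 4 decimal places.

HKD→KRW→MXN→HKD: 198.2 × 0.01365 × 0.4379 = 1.18471
ILS→KRW→HKD→ILS: 448.2 × 0.005535 × 0.4577 = 1.13546
ILS→MXN→HKD→ILS: 5.45 × 0.4379 × 0.4577 = 1.09233
HKD→MXN→KRW→HKD: 2.352 × 75.16 × 0.005535 = 0.97846
ILS→MXN→KRW→ILS: 5.45 × 75.16 × 0.002279 = 0.93353
Maximum is HKD→KRW→MXN→HKD at 1.1847; arbitrage exists.

1.1847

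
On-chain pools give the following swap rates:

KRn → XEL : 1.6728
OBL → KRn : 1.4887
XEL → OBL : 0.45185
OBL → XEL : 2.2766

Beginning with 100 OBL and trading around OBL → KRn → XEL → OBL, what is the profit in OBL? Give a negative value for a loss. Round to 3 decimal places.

100 OBL × 1.4887 = 148.87 KRn
148.87 KRn × 1.6728 = 249.029736 XEL
249.029736 XEL × 0.45185 = 112.5240862116 OBL
Net change: 112.5240862116 − 100 = 12.5240862116 OBL

12.524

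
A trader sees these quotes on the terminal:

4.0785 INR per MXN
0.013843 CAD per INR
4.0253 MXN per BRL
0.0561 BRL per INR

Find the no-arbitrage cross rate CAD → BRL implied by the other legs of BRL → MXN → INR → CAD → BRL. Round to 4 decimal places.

4.4002

Known legs of the cycle: 4.0253 × 4.0785 × 0.013843 = 0.22726310649015
For no arbitrage the full-cycle product must be 1, so the missing rate is 1 / 0.22726310649015 ≈ 4.400186.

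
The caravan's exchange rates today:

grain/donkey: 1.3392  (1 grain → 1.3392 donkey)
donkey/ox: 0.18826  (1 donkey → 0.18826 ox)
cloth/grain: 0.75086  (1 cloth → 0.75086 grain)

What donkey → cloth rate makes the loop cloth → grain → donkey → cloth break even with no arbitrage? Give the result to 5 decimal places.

0.99448

Known legs of the cycle: 0.75086 × 1.3392 = 1.005551712
For no arbitrage the full-cycle product must be 1, so the missing rate is 1 / 1.005551712 ≈ 0.9944789.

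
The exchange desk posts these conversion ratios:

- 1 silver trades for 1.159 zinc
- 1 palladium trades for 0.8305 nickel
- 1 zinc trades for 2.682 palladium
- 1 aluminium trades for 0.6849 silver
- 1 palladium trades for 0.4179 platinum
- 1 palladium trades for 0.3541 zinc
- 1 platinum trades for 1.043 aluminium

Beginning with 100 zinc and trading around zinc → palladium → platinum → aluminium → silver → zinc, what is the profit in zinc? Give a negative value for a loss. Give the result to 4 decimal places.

-7.2047

100 zinc × 2.682 = 268.2 palladium
268.2 palladium × 0.4179 = 112.08078 platinum
112.08078 platinum × 1.043 = 116.90025354 aluminium
116.90025354 aluminium × 0.6849 = 80.064983649546 silver
80.064983649546 silver × 1.159 = 92.795316049823814 zinc
Net change: 92.795316049823814 − 100 = -7.204683950176186 zinc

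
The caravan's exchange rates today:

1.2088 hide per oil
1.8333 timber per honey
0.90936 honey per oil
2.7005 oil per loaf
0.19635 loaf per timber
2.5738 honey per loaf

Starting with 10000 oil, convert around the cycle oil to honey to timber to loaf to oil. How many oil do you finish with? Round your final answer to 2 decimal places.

10000 oil × 0.90936 = 9093.6 honey
9093.6 honey × 1.8333 = 16671.29688 timber
16671.29688 timber × 0.19635 = 3273.409142388 loaf
3273.409142388 loaf × 2.7005 = 8839.841389018794 oil

8839.84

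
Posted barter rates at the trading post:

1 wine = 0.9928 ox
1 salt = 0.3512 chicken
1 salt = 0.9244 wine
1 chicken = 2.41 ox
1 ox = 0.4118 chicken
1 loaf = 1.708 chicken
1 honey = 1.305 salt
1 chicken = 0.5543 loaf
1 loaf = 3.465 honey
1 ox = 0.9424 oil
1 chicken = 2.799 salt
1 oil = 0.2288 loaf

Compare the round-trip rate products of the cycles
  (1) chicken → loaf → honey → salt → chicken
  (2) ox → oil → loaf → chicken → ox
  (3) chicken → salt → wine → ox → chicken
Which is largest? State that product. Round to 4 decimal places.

1.0578

(1) 0.5543 × 3.465 × 1.305 × 0.3512 = 0.88026
(2) 0.9424 × 0.2288 × 1.708 × 2.41 = 0.88756
(3) 2.799 × 0.9244 × 0.9928 × 0.4118 = 1.05782
Highest is cycle (3) at 1.0578 (>1, arbitrage).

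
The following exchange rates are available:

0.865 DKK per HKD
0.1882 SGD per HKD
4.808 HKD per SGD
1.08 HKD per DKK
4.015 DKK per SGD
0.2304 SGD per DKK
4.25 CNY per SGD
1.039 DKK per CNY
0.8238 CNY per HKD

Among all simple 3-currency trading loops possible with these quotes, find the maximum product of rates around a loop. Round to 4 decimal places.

DKK→SGD→CNY→DKK: 0.2304 × 4.25 × 1.039 = 1.01739
HKD→DKK→SGD→HKD: 0.865 × 0.2304 × 4.808 = 0.95822
HKD→CNY→DKK→HKD: 0.8238 × 1.039 × 1.08 = 0.92440
HKD→SGD→DKK→HKD: 0.1882 × 4.015 × 1.08 = 0.81607
Maximum is DKK→SGD→CNY→DKK at 1.0174; arbitrage exists.

1.0174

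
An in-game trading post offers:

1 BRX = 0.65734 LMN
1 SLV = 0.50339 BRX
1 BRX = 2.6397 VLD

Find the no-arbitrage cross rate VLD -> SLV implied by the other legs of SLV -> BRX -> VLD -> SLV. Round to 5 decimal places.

Known legs of the cycle: 0.50339 × 2.6397 = 1.328798583
For no arbitrage the full-cycle product must be 1, so the missing rate is 1 / 1.328798583 ≈ 0.7525595.

0.75256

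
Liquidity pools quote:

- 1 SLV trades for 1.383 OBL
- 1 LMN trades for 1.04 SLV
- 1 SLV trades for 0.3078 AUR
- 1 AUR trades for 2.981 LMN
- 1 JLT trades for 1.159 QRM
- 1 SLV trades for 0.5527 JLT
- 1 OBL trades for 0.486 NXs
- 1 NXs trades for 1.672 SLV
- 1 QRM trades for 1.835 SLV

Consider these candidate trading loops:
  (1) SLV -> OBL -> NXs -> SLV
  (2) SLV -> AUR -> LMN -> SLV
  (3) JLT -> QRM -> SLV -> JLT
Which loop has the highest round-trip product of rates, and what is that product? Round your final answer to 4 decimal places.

1.1755

(1) 1.383 × 0.486 × 1.672 = 1.12381
(2) 0.3078 × 2.981 × 1.04 = 0.95425
(3) 1.159 × 1.835 × 0.5527 = 1.17546
Highest is cycle (3) at 1.1755 (>1, arbitrage).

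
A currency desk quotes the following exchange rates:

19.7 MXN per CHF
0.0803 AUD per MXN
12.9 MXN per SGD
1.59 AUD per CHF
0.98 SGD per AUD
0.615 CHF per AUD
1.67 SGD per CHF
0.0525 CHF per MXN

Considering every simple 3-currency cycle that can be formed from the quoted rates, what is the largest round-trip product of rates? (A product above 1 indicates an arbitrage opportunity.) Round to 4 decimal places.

1.1310

CHF→SGD→MXN→CHF: 1.67 × 12.9 × 0.0525 = 1.13101
MXN→AUD→SGD→MXN: 0.0803 × 0.98 × 12.9 = 1.01515
CHF→MXN→AUD→CHF: 19.7 × 0.0803 × 0.615 = 0.97287
Maximum is CHF→SGD→MXN→CHF at 1.1310; arbitrage exists.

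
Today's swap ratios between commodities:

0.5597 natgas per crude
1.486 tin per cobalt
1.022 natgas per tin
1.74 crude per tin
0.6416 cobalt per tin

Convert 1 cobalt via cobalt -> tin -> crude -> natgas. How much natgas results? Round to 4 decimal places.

1.4472

1 cobalt × 1.486 = 1.486 tin
1.486 tin × 1.74 = 2.58564 crude
2.58564 crude × 0.5597 = 1.447182708 natgas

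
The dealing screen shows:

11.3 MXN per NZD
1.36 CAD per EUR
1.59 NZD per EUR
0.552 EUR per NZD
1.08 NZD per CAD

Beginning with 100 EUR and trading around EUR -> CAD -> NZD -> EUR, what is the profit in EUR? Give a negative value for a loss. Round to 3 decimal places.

-18.922

100 EUR × 1.36 = 136 CAD
136 CAD × 1.08 = 146.88 NZD
146.88 NZD × 0.552 = 81.07776 EUR
Net change: 81.07776 − 100 = -18.92224 EUR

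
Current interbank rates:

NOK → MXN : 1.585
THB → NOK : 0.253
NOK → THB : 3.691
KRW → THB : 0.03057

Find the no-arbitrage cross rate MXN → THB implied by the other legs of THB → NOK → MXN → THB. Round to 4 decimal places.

2.4937

Known legs of the cycle: 0.253 × 1.585 = 0.401005
For no arbitrage the full-cycle product must be 1, so the missing rate is 1 / 0.401005 ≈ 2.493734.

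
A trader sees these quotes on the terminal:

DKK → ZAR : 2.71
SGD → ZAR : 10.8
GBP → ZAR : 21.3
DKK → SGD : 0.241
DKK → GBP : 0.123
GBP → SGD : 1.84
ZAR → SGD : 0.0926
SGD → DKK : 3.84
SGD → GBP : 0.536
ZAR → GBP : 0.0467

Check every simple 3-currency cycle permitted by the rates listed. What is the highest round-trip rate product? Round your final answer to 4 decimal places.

ZAR→SGD→GBP→ZAR: 0.0926 × 0.536 × 21.3 = 1.05720
ZAR→SGD→DKK→ZAR: 0.0926 × 3.84 × 2.71 = 0.96363
ZAR→GBP→SGD→ZAR: 0.0467 × 1.84 × 10.8 = 0.92802
GBP→SGD→DKK→GBP: 1.84 × 3.84 × 0.123 = 0.86907
Maximum is ZAR→SGD→GBP→ZAR at 1.0572; arbitrage exists.

1.0572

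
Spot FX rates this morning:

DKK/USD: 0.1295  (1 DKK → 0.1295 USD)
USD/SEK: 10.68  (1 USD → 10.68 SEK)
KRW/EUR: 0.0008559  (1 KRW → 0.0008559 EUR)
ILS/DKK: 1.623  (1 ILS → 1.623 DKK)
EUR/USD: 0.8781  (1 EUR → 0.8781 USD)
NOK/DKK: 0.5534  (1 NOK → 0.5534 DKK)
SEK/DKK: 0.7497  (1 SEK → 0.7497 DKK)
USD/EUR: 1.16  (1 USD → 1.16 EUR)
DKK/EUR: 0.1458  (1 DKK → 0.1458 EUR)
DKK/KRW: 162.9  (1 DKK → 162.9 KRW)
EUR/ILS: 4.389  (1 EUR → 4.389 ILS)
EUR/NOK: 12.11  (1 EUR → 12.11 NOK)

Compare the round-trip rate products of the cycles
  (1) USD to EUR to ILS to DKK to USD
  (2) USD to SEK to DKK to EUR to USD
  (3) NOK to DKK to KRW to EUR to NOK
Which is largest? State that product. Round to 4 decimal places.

1.0701

(1) 1.16 × 4.389 × 1.623 × 0.1295 = 1.07007
(2) 10.68 × 0.7497 × 0.1458 × 0.8781 = 1.02509
(3) 0.5534 × 162.9 × 0.0008559 × 12.11 = 0.93439
Highest is cycle (1) at 1.0701 (>1, arbitrage).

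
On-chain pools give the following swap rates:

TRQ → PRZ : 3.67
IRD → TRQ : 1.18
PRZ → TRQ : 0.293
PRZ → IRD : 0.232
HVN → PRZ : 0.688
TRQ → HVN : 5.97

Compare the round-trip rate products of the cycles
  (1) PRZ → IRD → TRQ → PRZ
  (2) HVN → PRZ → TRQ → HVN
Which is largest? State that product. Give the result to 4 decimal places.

1.2035

(1) 0.232 × 1.18 × 3.67 = 1.00470
(2) 0.688 × 0.293 × 5.97 = 1.20346
Highest is cycle (2) at 1.2035 (>1, arbitrage).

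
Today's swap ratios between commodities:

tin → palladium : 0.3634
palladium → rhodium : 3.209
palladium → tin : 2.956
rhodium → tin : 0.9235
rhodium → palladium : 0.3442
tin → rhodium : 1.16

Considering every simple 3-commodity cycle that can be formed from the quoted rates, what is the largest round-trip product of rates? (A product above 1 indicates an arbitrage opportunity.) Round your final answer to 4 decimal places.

1.1802

tin→rhodium→palladium→tin: 1.16 × 0.3442 × 2.956 = 1.18025
tin→palladium→rhodium→tin: 0.3634 × 3.209 × 0.9235 = 1.07694
Maximum is tin→rhodium→palladium→tin at 1.1802; arbitrage exists.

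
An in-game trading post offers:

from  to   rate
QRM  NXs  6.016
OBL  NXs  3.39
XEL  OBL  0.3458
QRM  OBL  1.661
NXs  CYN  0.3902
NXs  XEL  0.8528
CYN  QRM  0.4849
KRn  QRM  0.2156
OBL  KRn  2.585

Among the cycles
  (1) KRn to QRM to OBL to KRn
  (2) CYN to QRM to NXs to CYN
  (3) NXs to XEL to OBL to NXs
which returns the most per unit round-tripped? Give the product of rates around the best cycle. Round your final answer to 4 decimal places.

1.1383

(1) 0.2156 × 1.661 × 2.585 = 0.92572
(2) 0.4849 × 6.016 × 0.3902 = 1.13828
(3) 0.8528 × 0.3458 × 3.39 = 0.99971
Highest is cycle (2) at 1.1383 (>1, arbitrage).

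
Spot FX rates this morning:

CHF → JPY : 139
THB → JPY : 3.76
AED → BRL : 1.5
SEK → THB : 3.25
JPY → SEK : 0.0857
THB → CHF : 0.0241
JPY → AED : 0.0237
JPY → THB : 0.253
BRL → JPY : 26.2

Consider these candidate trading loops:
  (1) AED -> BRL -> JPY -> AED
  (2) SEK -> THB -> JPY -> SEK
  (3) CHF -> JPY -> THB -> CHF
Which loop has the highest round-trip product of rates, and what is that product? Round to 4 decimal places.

1.0473

(1) 1.5 × 26.2 × 0.0237 = 0.93141
(2) 3.25 × 3.76 × 0.0857 = 1.04725
(3) 139 × 0.253 × 0.0241 = 0.84752
Highest is cycle (2) at 1.0473 (>1, arbitrage).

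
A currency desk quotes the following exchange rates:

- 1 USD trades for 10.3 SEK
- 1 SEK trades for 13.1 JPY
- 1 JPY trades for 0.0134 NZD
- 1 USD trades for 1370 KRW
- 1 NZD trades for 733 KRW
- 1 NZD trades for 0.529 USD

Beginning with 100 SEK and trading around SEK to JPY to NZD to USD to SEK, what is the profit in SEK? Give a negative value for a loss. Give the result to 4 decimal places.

-4.3535

100 SEK × 13.1 = 1310 JPY
1310 JPY × 0.0134 = 17.554 NZD
17.554 NZD × 0.529 = 9.286066 USD
9.286066 USD × 10.3 = 95.6464798 SEK
Net change: 95.6464798 − 100 = -4.3535202 SEK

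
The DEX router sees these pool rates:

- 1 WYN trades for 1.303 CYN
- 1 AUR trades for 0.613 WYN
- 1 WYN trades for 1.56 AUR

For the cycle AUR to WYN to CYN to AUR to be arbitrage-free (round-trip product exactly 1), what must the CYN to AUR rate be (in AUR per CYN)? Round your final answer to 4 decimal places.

Known legs of the cycle: 0.613 × 1.303 = 0.798739
For no arbitrage the full-cycle product must be 1, so the missing rate is 1 / 0.798739 ≈ 1.251973.

1.2520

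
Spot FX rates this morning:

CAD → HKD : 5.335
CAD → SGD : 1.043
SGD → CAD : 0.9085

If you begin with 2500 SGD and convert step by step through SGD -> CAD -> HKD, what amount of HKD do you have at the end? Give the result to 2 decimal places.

12117.12

2500 SGD × 0.9085 = 2271.25 CAD
2271.25 CAD × 5.335 = 12117.11875 HKD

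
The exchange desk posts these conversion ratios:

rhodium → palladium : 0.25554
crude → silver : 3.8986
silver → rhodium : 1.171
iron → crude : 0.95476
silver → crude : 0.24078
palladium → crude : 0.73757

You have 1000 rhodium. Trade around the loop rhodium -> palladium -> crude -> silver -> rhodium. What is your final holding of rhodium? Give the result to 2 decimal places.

860.45

1000 rhodium × 0.25554 = 255.54 palladium
255.54 palladium × 0.73757 = 188.4786378 crude
188.4786378 crude × 3.8986 = 734.80281732708 silver
734.80281732708 silver × 1.171 = 860.45409909001068 rhodium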